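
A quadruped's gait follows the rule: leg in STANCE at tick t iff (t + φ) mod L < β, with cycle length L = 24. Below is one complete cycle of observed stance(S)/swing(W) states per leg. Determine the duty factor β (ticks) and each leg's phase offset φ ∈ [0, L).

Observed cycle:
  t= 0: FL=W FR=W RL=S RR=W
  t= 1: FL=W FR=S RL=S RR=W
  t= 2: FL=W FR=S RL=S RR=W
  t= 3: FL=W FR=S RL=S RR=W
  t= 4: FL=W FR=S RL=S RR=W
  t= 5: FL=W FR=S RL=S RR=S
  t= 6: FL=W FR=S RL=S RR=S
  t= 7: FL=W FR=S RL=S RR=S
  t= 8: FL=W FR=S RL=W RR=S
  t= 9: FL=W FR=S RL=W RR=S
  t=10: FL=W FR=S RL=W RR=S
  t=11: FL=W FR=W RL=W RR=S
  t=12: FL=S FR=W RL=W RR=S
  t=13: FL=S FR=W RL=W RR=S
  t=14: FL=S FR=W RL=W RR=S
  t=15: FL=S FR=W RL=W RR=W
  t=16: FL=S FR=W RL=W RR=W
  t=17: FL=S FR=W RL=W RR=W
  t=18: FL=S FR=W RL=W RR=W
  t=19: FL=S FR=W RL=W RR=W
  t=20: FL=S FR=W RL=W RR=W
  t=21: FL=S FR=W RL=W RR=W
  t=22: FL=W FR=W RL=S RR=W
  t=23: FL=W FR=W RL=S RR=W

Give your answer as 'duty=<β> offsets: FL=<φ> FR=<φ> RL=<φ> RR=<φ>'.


duty β = stance ticks per leg = 10
FL: stance ticks = 10; W→S at t=12 → φ=12
FR: stance ticks = 10; W→S at t=1 → φ=23
RL: stance ticks = 10; W→S at t=22 → φ=2
RR: stance ticks = 10; W→S at t=5 → φ=19

duty=10 offsets: FL=12 FR=23 RL=2 RR=19


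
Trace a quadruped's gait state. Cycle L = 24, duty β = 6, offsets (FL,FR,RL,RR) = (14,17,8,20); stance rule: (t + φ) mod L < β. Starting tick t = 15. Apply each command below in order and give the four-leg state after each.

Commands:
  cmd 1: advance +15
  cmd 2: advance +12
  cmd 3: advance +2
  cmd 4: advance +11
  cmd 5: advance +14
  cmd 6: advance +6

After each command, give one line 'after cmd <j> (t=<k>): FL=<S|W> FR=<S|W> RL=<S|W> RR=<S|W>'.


after cmd 1 (t=30): FL=W FR=W RL=W RR=S
after cmd 2 (t=42): FL=W FR=W RL=S RR=W
after cmd 3 (t=44): FL=W FR=W RL=S RR=W
after cmd 4 (t=55): FL=W FR=S RL=W RR=S
after cmd 5 (t=69): FL=W FR=W RL=S RR=W
after cmd 6 (t=75): FL=W FR=W RL=W RR=W

start t=15: FL=S FR=W RL=W RR=W
cmd 1: advance +15 → t=30, phase=(20,23,14,2) → FL=W FR=W RL=W RR=S
cmd 2: advance +12 → t=42, phase=(8,11,2,14) → FL=W FR=W RL=S RR=W
cmd 3: advance +2 → t=44, phase=(10,13,4,16) → FL=W FR=W RL=S RR=W
cmd 4: advance +11 → t=55, phase=(21,0,15,3) → FL=W FR=S RL=W RR=S
cmd 5: advance +14 → t=69, phase=(11,14,5,17) → FL=W FR=W RL=S RR=W
cmd 6: advance +6 → t=75, phase=(17,20,11,23) → FL=W FR=W RL=W RR=W


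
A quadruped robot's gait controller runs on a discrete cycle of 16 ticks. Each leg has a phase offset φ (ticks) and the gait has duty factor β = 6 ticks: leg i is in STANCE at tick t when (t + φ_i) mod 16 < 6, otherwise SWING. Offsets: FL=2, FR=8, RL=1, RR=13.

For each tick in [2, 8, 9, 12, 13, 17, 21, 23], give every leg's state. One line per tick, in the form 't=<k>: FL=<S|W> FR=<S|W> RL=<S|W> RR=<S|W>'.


t=2: FL=S FR=W RL=S RR=W
t=8: FL=W FR=S RL=W RR=S
t=9: FL=W FR=S RL=W RR=W
t=12: FL=W FR=S RL=W RR=W
t=13: FL=W FR=S RL=W RR=W
t=17: FL=S FR=W RL=S RR=W
t=21: FL=W FR=W RL=W RR=S
t=23: FL=W FR=W RL=W RR=S

t=2: phase=(4,10,3,15) vs β=6 → FL=S FR=W RL=S RR=W
t=8: phase=(10,0,9,5) vs β=6 → FL=W FR=S RL=W RR=S
t=9: phase=(11,1,10,6) vs β=6 → FL=W FR=S RL=W RR=W
t=12: phase=(14,4,13,9) vs β=6 → FL=W FR=S RL=W RR=W
t=13: phase=(15,5,14,10) vs β=6 → FL=W FR=S RL=W RR=W
t=17: phase=(3,9,2,14) vs β=6 → FL=S FR=W RL=S RR=W
t=21: phase=(7,13,6,2) vs β=6 → FL=W FR=W RL=W RR=S
t=23: phase=(9,15,8,4) vs β=6 → FL=W FR=W RL=W RR=S


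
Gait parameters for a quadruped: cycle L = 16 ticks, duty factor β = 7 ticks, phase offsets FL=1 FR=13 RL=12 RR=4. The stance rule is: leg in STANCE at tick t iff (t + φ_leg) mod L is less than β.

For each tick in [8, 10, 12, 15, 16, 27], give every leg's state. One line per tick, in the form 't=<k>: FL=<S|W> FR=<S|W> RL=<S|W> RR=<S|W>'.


t=8: phase=(9,5,4,12) vs β=7 → FL=W FR=S RL=S RR=W
t=10: phase=(11,7,6,14) vs β=7 → FL=W FR=W RL=S RR=W
t=12: phase=(13,9,8,0) vs β=7 → FL=W FR=W RL=W RR=S
t=15: phase=(0,12,11,3) vs β=7 → FL=S FR=W RL=W RR=S
t=16: phase=(1,13,12,4) vs β=7 → FL=S FR=W RL=W RR=S
t=27: phase=(12,8,7,15) vs β=7 → FL=W FR=W RL=W RR=W

t=8: FL=W FR=S RL=S RR=W
t=10: FL=W FR=W RL=S RR=W
t=12: FL=W FR=W RL=W RR=S
t=15: FL=S FR=W RL=W RR=S
t=16: FL=S FR=W RL=W RR=S
t=27: FL=W FR=W RL=W RR=W


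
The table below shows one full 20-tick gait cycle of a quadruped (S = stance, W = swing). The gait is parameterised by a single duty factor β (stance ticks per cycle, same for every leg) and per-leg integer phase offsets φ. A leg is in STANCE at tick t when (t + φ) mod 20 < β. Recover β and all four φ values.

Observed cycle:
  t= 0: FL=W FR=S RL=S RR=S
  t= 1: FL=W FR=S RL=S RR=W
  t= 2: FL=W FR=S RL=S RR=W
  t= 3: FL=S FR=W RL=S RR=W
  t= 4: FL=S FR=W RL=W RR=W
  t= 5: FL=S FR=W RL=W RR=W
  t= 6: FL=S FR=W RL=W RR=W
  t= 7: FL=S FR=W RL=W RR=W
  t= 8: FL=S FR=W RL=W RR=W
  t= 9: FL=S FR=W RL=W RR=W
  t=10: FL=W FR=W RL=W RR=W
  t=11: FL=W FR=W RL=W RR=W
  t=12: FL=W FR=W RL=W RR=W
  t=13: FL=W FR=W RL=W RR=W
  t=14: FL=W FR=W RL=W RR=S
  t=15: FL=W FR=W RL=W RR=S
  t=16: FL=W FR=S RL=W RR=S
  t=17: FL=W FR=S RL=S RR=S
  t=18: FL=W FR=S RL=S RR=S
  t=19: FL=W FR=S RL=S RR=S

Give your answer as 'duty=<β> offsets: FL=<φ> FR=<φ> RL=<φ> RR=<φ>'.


duty=7 offsets: FL=17 FR=4 RL=3 RR=6

duty β = stance ticks per leg = 7
FL: stance ticks = 7; W→S at t=3 → φ=17
FR: stance ticks = 7; W→S at t=16 → φ=4
RL: stance ticks = 7; W→S at t=17 → φ=3
RR: stance ticks = 7; W→S at t=14 → φ=6


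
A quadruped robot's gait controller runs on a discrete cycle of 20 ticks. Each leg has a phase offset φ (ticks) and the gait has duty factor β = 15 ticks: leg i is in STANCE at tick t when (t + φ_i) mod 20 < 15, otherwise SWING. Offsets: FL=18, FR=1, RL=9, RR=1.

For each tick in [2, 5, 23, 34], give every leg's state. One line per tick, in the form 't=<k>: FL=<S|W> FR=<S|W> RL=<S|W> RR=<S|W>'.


t=2: FL=S FR=S RL=S RR=S
t=5: FL=S FR=S RL=S RR=S
t=23: FL=S FR=S RL=S RR=S
t=34: FL=S FR=W RL=S RR=W

t=2: phase=(0,3,11,3) vs β=15 → FL=S FR=S RL=S RR=S
t=5: phase=(3,6,14,6) vs β=15 → FL=S FR=S RL=S RR=S
t=23: phase=(1,4,12,4) vs β=15 → FL=S FR=S RL=S RR=S
t=34: phase=(12,15,3,15) vs β=15 → FL=S FR=W RL=S RR=W


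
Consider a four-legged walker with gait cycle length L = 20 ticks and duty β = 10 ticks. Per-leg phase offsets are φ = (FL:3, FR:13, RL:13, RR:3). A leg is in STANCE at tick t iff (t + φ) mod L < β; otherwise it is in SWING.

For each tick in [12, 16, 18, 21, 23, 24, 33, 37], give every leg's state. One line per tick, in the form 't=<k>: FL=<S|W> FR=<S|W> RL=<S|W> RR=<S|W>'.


t=12: FL=W FR=S RL=S RR=W
t=16: FL=W FR=S RL=S RR=W
t=18: FL=S FR=W RL=W RR=S
t=21: FL=S FR=W RL=W RR=S
t=23: FL=S FR=W RL=W RR=S
t=24: FL=S FR=W RL=W RR=S
t=33: FL=W FR=S RL=S RR=W
t=37: FL=S FR=W RL=W RR=S

t=12: phase=(15,5,5,15) vs β=10 → FL=W FR=S RL=S RR=W
t=16: phase=(19,9,9,19) vs β=10 → FL=W FR=S RL=S RR=W
t=18: phase=(1,11,11,1) vs β=10 → FL=S FR=W RL=W RR=S
t=21: phase=(4,14,14,4) vs β=10 → FL=S FR=W RL=W RR=S
t=23: phase=(6,16,16,6) vs β=10 → FL=S FR=W RL=W RR=S
t=24: phase=(7,17,17,7) vs β=10 → FL=S FR=W RL=W RR=S
t=33: phase=(16,6,6,16) vs β=10 → FL=W FR=S RL=S RR=W
t=37: phase=(0,10,10,0) vs β=10 → FL=S FR=W RL=W RR=S


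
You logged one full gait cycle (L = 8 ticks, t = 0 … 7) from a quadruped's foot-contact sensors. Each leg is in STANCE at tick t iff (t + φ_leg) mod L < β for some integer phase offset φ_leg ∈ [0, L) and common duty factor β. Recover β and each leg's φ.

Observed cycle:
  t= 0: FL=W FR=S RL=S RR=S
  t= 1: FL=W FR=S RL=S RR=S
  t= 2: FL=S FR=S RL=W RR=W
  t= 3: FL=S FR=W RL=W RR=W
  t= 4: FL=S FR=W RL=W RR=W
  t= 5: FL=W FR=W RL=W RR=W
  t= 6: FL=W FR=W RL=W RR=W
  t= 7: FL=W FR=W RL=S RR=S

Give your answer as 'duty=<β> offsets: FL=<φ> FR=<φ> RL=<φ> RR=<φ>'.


duty=3 offsets: FL=6 FR=0 RL=1 RR=1

duty β = stance ticks per leg = 3
FL: stance ticks = 3; W→S at t=2 → φ=6
FR: stance ticks = 3; W→S at t=0 → φ=0
RL: stance ticks = 3; W→S at t=7 → φ=1
RR: stance ticks = 3; W→S at t=7 → φ=1


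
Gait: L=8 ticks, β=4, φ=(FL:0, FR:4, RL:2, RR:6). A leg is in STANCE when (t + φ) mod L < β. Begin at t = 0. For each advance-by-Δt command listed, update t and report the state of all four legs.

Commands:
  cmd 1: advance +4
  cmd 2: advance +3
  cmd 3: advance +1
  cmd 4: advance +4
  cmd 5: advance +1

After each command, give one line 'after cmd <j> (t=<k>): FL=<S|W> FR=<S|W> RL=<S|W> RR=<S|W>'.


after cmd 1 (t=4): FL=W FR=S RL=W RR=S
after cmd 2 (t=7): FL=W FR=S RL=S RR=W
after cmd 3 (t=8): FL=S FR=W RL=S RR=W
after cmd 4 (t=12): FL=W FR=S RL=W RR=S
after cmd 5 (t=13): FL=W FR=S RL=W RR=S

start t=0: FL=S FR=W RL=S RR=W
cmd 1: advance +4 → t=4, phase=(4,0,6,2) → FL=W FR=S RL=W RR=S
cmd 2: advance +3 → t=7, phase=(7,3,1,5) → FL=W FR=S RL=S RR=W
cmd 3: advance +1 → t=8, phase=(0,4,2,6) → FL=S FR=W RL=S RR=W
cmd 4: advance +4 → t=12, phase=(4,0,6,2) → FL=W FR=S RL=W RR=S
cmd 5: advance +1 → t=13, phase=(5,1,7,3) → FL=W FR=S RL=W RR=S


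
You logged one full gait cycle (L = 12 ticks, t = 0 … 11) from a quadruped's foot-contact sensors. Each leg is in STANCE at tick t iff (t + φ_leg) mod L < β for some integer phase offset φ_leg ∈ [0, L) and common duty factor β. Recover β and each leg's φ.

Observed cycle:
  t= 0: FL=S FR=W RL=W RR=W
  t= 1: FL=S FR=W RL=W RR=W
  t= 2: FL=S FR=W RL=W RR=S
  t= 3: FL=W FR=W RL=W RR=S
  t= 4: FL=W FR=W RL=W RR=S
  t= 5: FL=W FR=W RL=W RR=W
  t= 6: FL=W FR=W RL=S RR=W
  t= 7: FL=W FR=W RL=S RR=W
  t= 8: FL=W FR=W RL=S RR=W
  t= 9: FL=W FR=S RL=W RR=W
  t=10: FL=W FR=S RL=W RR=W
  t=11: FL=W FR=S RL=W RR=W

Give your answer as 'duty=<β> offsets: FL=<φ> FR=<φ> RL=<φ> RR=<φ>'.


duty β = stance ticks per leg = 3
FL: stance ticks = 3; W→S at t=0 → φ=0
FR: stance ticks = 3; W→S at t=9 → φ=3
RL: stance ticks = 3; W→S at t=6 → φ=6
RR: stance ticks = 3; W→S at t=2 → φ=10

duty=3 offsets: FL=0 FR=3 RL=6 RR=10


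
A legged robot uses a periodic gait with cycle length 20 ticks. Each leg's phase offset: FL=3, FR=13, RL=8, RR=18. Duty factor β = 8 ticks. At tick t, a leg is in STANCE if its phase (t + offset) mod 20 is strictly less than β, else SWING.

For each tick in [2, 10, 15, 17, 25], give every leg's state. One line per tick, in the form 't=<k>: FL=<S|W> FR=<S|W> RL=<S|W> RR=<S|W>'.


t=2: FL=S FR=W RL=W RR=S
t=10: FL=W FR=S RL=W RR=W
t=15: FL=W FR=W RL=S RR=W
t=17: FL=S FR=W RL=S RR=W
t=25: FL=W FR=W RL=W RR=S

t=2: phase=(5,15,10,0) vs β=8 → FL=S FR=W RL=W RR=S
t=10: phase=(13,3,18,8) vs β=8 → FL=W FR=S RL=W RR=W
t=15: phase=(18,8,3,13) vs β=8 → FL=W FR=W RL=S RR=W
t=17: phase=(0,10,5,15) vs β=8 → FL=S FR=W RL=S RR=W
t=25: phase=(8,18,13,3) vs β=8 → FL=W FR=W RL=W RR=S


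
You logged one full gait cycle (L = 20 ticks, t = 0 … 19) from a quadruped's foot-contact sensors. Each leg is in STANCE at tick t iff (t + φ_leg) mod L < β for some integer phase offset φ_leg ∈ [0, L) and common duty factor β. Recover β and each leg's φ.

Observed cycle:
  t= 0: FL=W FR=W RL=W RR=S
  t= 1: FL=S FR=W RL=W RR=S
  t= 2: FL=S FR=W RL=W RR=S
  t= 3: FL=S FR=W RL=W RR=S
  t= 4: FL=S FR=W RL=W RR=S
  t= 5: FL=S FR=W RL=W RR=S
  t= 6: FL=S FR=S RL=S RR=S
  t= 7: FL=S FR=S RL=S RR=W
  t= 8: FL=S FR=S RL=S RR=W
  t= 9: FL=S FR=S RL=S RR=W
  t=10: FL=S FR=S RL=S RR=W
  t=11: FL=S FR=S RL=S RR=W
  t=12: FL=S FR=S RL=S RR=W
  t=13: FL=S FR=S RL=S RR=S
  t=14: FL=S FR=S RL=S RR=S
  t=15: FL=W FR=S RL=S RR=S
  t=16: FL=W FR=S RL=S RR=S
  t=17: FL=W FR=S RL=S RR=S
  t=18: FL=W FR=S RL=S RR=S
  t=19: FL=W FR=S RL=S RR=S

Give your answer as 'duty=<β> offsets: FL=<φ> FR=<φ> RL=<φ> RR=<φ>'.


duty=14 offsets: FL=19 FR=14 RL=14 RR=7

duty β = stance ticks per leg = 14
FL: stance ticks = 14; W→S at t=1 → φ=19
FR: stance ticks = 14; W→S at t=6 → φ=14
RL: stance ticks = 14; W→S at t=6 → φ=14
RR: stance ticks = 14; W→S at t=13 → φ=7


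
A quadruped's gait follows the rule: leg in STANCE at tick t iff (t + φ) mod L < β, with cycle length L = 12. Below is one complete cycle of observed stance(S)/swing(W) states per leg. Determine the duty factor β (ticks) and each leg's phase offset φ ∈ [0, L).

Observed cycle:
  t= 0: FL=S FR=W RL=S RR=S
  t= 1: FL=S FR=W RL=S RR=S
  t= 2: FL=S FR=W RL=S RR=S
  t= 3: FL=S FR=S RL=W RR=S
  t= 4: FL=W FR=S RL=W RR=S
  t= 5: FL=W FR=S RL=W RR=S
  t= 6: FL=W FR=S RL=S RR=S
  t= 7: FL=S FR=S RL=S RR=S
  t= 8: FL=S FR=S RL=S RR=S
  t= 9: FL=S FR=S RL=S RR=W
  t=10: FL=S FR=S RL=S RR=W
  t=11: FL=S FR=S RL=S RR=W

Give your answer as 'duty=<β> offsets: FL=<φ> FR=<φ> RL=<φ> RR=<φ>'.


duty β = stance ticks per leg = 9
FL: stance ticks = 9; W→S at t=7 → φ=5
FR: stance ticks = 9; W→S at t=3 → φ=9
RL: stance ticks = 9; W→S at t=6 → φ=6
RR: stance ticks = 9; W→S at t=0 → φ=0

duty=9 offsets: FL=5 FR=9 RL=6 RR=0


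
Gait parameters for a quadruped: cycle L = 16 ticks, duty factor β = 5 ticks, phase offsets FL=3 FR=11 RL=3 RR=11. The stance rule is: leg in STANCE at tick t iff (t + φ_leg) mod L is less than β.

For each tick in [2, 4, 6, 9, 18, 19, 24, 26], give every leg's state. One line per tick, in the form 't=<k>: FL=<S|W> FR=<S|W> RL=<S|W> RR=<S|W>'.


t=2: FL=W FR=W RL=W RR=W
t=4: FL=W FR=W RL=W RR=W
t=6: FL=W FR=S RL=W RR=S
t=9: FL=W FR=S RL=W RR=S
t=18: FL=W FR=W RL=W RR=W
t=19: FL=W FR=W RL=W RR=W
t=24: FL=W FR=S RL=W RR=S
t=26: FL=W FR=W RL=W RR=W

t=2: phase=(5,13,5,13) vs β=5 → FL=W FR=W RL=W RR=W
t=4: phase=(7,15,7,15) vs β=5 → FL=W FR=W RL=W RR=W
t=6: phase=(9,1,9,1) vs β=5 → FL=W FR=S RL=W RR=S
t=9: phase=(12,4,12,4) vs β=5 → FL=W FR=S RL=W RR=S
t=18: phase=(5,13,5,13) vs β=5 → FL=W FR=W RL=W RR=W
t=19: phase=(6,14,6,14) vs β=5 → FL=W FR=W RL=W RR=W
t=24: phase=(11,3,11,3) vs β=5 → FL=W FR=S RL=W RR=S
t=26: phase=(13,5,13,5) vs β=5 → FL=W FR=W RL=W RR=W


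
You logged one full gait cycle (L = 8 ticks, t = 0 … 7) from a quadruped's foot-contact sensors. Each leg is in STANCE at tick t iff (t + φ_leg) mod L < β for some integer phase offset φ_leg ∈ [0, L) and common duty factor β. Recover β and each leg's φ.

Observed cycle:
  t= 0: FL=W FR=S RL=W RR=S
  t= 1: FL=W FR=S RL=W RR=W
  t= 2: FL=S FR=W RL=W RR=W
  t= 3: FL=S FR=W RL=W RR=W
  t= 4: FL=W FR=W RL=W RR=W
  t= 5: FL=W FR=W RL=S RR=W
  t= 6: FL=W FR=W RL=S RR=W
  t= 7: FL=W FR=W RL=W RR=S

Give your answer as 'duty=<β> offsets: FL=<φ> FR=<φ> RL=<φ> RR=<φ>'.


duty=2 offsets: FL=6 FR=0 RL=3 RR=1

duty β = stance ticks per leg = 2
FL: stance ticks = 2; W→S at t=2 → φ=6
FR: stance ticks = 2; W→S at t=0 → φ=0
RL: stance ticks = 2; W→S at t=5 → φ=3
RR: stance ticks = 2; W→S at t=7 → φ=1


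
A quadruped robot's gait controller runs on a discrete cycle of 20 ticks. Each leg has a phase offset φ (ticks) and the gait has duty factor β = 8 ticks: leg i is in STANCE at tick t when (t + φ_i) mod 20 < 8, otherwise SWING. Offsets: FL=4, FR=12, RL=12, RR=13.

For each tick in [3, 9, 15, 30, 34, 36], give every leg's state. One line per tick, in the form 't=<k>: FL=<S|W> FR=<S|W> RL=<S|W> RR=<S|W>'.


t=3: FL=S FR=W RL=W RR=W
t=9: FL=W FR=S RL=S RR=S
t=15: FL=W FR=S RL=S RR=W
t=30: FL=W FR=S RL=S RR=S
t=34: FL=W FR=S RL=S RR=S
t=36: FL=S FR=W RL=W RR=W

t=3: phase=(7,15,15,16) vs β=8 → FL=S FR=W RL=W RR=W
t=9: phase=(13,1,1,2) vs β=8 → FL=W FR=S RL=S RR=S
t=15: phase=(19,7,7,8) vs β=8 → FL=W FR=S RL=S RR=W
t=30: phase=(14,2,2,3) vs β=8 → FL=W FR=S RL=S RR=S
t=34: phase=(18,6,6,7) vs β=8 → FL=W FR=S RL=S RR=S
t=36: phase=(0,8,8,9) vs β=8 → FL=S FR=W RL=W RR=W


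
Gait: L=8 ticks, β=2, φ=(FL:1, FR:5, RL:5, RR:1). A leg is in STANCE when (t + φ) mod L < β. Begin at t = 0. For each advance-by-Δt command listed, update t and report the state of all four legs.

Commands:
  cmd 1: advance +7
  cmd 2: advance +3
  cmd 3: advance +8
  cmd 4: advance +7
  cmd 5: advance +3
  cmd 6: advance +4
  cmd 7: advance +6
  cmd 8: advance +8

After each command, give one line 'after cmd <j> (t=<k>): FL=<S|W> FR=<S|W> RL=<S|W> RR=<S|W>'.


start t=0: FL=S FR=W RL=W RR=S
cmd 1: advance +7 → t=7, phase=(0,4,4,0) → FL=S FR=W RL=W RR=S
cmd 2: advance +3 → t=10, phase=(3,7,7,3) → FL=W FR=W RL=W RR=W
cmd 3: advance +8 → t=18, phase=(3,7,7,3) → FL=W FR=W RL=W RR=W
cmd 4: advance +7 → t=25, phase=(2,6,6,2) → FL=W FR=W RL=W RR=W
cmd 5: advance +3 → t=28, phase=(5,1,1,5) → FL=W FR=S RL=S RR=W
cmd 6: advance +4 → t=32, phase=(1,5,5,1) → FL=S FR=W RL=W RR=S
cmd 7: advance +6 → t=38, phase=(7,3,3,7) → FL=W FR=W RL=W RR=W
cmd 8: advance +8 → t=46, phase=(7,3,3,7) → FL=W FR=W RL=W RR=W

after cmd 1 (t=7): FL=S FR=W RL=W RR=S
after cmd 2 (t=10): FL=W FR=W RL=W RR=W
after cmd 3 (t=18): FL=W FR=W RL=W RR=W
after cmd 4 (t=25): FL=W FR=W RL=W RR=W
after cmd 5 (t=28): FL=W FR=S RL=S RR=W
after cmd 6 (t=32): FL=S FR=W RL=W RR=S
after cmd 7 (t=38): FL=W FR=W RL=W RR=W
after cmd 8 (t=46): FL=W FR=W RL=W RR=W


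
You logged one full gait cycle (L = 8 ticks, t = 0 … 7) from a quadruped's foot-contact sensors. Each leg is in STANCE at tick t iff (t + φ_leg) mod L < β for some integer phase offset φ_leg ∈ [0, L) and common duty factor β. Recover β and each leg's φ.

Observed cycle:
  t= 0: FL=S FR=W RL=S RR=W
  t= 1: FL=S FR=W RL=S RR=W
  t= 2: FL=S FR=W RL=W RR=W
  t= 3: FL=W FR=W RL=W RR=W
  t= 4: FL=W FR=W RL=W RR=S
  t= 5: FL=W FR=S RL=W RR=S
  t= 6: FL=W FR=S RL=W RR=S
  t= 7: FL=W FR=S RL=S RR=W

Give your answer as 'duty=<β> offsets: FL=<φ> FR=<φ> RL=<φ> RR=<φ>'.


duty=3 offsets: FL=0 FR=3 RL=1 RR=4

duty β = stance ticks per leg = 3
FL: stance ticks = 3; W→S at t=0 → φ=0
FR: stance ticks = 3; W→S at t=5 → φ=3
RL: stance ticks = 3; W→S at t=7 → φ=1
RR: stance ticks = 3; W→S at t=4 → φ=4


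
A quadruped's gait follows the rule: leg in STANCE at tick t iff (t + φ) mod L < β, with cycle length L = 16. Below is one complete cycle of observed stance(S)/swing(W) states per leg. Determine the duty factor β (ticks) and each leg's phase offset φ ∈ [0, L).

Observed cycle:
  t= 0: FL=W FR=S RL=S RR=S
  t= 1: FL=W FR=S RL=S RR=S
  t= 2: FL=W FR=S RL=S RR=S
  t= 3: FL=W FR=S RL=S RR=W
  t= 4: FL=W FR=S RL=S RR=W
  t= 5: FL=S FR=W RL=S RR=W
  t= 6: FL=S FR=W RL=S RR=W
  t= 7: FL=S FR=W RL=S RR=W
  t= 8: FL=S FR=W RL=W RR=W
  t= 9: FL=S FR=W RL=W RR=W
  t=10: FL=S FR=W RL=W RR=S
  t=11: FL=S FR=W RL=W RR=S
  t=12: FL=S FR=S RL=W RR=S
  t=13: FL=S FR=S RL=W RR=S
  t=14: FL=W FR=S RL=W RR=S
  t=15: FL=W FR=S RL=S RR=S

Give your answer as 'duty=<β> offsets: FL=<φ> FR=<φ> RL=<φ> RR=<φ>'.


duty=9 offsets: FL=11 FR=4 RL=1 RR=6

duty β = stance ticks per leg = 9
FL: stance ticks = 9; W→S at t=5 → φ=11
FR: stance ticks = 9; W→S at t=12 → φ=4
RL: stance ticks = 9; W→S at t=15 → φ=1
RR: stance ticks = 9; W→S at t=10 → φ=6


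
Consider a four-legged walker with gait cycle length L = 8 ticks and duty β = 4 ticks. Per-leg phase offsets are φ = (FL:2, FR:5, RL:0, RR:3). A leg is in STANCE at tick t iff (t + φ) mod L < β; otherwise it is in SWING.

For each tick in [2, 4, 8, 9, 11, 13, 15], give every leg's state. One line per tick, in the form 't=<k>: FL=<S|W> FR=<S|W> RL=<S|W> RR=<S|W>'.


t=2: phase=(4,7,2,5) vs β=4 → FL=W FR=W RL=S RR=W
t=4: phase=(6,1,4,7) vs β=4 → FL=W FR=S RL=W RR=W
t=8: phase=(2,5,0,3) vs β=4 → FL=S FR=W RL=S RR=S
t=9: phase=(3,6,1,4) vs β=4 → FL=S FR=W RL=S RR=W
t=11: phase=(5,0,3,6) vs β=4 → FL=W FR=S RL=S RR=W
t=13: phase=(7,2,5,0) vs β=4 → FL=W FR=S RL=W RR=S
t=15: phase=(1,4,7,2) vs β=4 → FL=S FR=W RL=W RR=S

t=2: FL=W FR=W RL=S RR=W
t=4: FL=W FR=S RL=W RR=W
t=8: FL=S FR=W RL=S RR=S
t=9: FL=S FR=W RL=S RR=W
t=11: FL=W FR=S RL=S RR=W
t=13: FL=W FR=S RL=W RR=S
t=15: FL=S FR=W RL=W RR=S


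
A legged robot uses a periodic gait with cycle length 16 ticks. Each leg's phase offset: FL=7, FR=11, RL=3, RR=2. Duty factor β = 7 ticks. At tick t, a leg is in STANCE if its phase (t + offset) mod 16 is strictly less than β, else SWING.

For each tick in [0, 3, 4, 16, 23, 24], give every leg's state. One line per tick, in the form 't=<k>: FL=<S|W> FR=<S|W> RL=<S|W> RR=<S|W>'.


t=0: FL=W FR=W RL=S RR=S
t=3: FL=W FR=W RL=S RR=S
t=4: FL=W FR=W RL=W RR=S
t=16: FL=W FR=W RL=S RR=S
t=23: FL=W FR=S RL=W RR=W
t=24: FL=W FR=S RL=W RR=W

t=0: phase=(7,11,3,2) vs β=7 → FL=W FR=W RL=S RR=S
t=3: phase=(10,14,6,5) vs β=7 → FL=W FR=W RL=S RR=S
t=4: phase=(11,15,7,6) vs β=7 → FL=W FR=W RL=W RR=S
t=16: phase=(7,11,3,2) vs β=7 → FL=W FR=W RL=S RR=S
t=23: phase=(14,2,10,9) vs β=7 → FL=W FR=S RL=W RR=W
t=24: phase=(15,3,11,10) vs β=7 → FL=W FR=S RL=W RR=W


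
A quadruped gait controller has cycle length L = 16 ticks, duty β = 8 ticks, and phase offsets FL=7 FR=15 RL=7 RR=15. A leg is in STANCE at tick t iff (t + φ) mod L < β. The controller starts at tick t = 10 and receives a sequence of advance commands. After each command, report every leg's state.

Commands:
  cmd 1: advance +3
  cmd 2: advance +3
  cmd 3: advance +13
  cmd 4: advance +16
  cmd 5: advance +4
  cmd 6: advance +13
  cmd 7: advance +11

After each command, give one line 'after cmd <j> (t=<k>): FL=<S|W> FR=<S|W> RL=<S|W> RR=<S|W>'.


after cmd 1 (t=13): FL=S FR=W RL=S RR=W
after cmd 2 (t=16): FL=S FR=W RL=S RR=W
after cmd 3 (t=29): FL=S FR=W RL=S RR=W
after cmd 4 (t=45): FL=S FR=W RL=S RR=W
after cmd 5 (t=49): FL=W FR=S RL=W RR=S
after cmd 6 (t=62): FL=S FR=W RL=S RR=W
after cmd 7 (t=73): FL=S FR=W RL=S RR=W

start t=10: FL=S FR=W RL=S RR=W
cmd 1: advance +3 → t=13, phase=(4,12,4,12) → FL=S FR=W RL=S RR=W
cmd 2: advance +3 → t=16, phase=(7,15,7,15) → FL=S FR=W RL=S RR=W
cmd 3: advance +13 → t=29, phase=(4,12,4,12) → FL=S FR=W RL=S RR=W
cmd 4: advance +16 → t=45, phase=(4,12,4,12) → FL=S FR=W RL=S RR=W
cmd 5: advance +4 → t=49, phase=(8,0,8,0) → FL=W FR=S RL=W RR=S
cmd 6: advance +13 → t=62, phase=(5,13,5,13) → FL=S FR=W RL=S RR=W
cmd 7: advance +11 → t=73, phase=(0,8,0,8) → FL=S FR=W RL=S RR=W


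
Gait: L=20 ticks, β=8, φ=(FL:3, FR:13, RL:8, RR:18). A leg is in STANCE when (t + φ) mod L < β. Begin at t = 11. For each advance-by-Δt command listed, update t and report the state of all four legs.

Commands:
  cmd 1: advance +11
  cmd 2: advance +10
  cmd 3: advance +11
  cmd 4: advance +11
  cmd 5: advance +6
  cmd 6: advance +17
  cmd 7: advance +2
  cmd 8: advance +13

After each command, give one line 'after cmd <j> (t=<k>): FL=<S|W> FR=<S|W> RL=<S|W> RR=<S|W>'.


start t=11: FL=W FR=S RL=W RR=W
cmd 1: advance +11 → t=22, phase=(5,15,10,0) → FL=S FR=W RL=W RR=S
cmd 2: advance +10 → t=32, phase=(15,5,0,10) → FL=W FR=S RL=S RR=W
cmd 3: advance +11 → t=43, phase=(6,16,11,1) → FL=S FR=W RL=W RR=S
cmd 4: advance +11 → t=54, phase=(17,7,2,12) → FL=W FR=S RL=S RR=W
cmd 5: advance +6 → t=60, phase=(3,13,8,18) → FL=S FR=W RL=W RR=W
cmd 6: advance +17 → t=77, phase=(0,10,5,15) → FL=S FR=W RL=S RR=W
cmd 7: advance +2 → t=79, phase=(2,12,7,17) → FL=S FR=W RL=S RR=W
cmd 8: advance +13 → t=92, phase=(15,5,0,10) → FL=W FR=S RL=S RR=W

after cmd 1 (t=22): FL=S FR=W RL=W RR=S
after cmd 2 (t=32): FL=W FR=S RL=S RR=W
after cmd 3 (t=43): FL=S FR=W RL=W RR=S
after cmd 4 (t=54): FL=W FR=S RL=S RR=W
after cmd 5 (t=60): FL=S FR=W RL=W RR=W
after cmd 6 (t=77): FL=S FR=W RL=S RR=W
after cmd 7 (t=79): FL=S FR=W RL=S RR=W
after cmd 8 (t=92): FL=W FR=S RL=S RR=W


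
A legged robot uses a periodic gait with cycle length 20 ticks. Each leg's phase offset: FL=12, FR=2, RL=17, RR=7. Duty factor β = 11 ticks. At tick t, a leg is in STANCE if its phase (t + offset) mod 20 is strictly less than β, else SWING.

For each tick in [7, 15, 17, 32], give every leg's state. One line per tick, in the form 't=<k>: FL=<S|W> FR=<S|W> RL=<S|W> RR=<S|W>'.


t=7: phase=(19,9,4,14) vs β=11 → FL=W FR=S RL=S RR=W
t=15: phase=(7,17,12,2) vs β=11 → FL=S FR=W RL=W RR=S
t=17: phase=(9,19,14,4) vs β=11 → FL=S FR=W RL=W RR=S
t=32: phase=(4,14,9,19) vs β=11 → FL=S FR=W RL=S RR=W

t=7: FL=W FR=S RL=S RR=W
t=15: FL=S FR=W RL=W RR=S
t=17: FL=S FR=W RL=W RR=S
t=32: FL=S FR=W RL=S RR=W


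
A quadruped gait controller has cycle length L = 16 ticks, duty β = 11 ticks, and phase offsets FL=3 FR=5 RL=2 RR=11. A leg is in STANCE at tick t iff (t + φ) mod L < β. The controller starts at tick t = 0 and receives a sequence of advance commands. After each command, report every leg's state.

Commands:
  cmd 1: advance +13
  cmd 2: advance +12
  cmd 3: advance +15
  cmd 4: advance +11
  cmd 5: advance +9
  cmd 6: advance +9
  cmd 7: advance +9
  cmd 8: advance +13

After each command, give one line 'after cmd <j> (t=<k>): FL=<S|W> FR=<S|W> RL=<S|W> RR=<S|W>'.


after cmd 1 (t=13): FL=S FR=S RL=W RR=S
after cmd 2 (t=25): FL=W FR=W RL=W RR=S
after cmd 3 (t=40): FL=W FR=W RL=S RR=S
after cmd 4 (t=51): FL=S FR=S RL=S RR=W
after cmd 5 (t=60): FL=W FR=S RL=W RR=S
after cmd 6 (t=69): FL=S FR=S RL=S RR=S
after cmd 7 (t=78): FL=S FR=S RL=S RR=S
after cmd 8 (t=91): FL=W FR=S RL=W RR=S

start t=0: FL=S FR=S RL=S RR=W
cmd 1: advance +13 → t=13, phase=(0,2,15,8) → FL=S FR=S RL=W RR=S
cmd 2: advance +12 → t=25, phase=(12,14,11,4) → FL=W FR=W RL=W RR=S
cmd 3: advance +15 → t=40, phase=(11,13,10,3) → FL=W FR=W RL=S RR=S
cmd 4: advance +11 → t=51, phase=(6,8,5,14) → FL=S FR=S RL=S RR=W
cmd 5: advance +9 → t=60, phase=(15,1,14,7) → FL=W FR=S RL=W RR=S
cmd 6: advance +9 → t=69, phase=(8,10,7,0) → FL=S FR=S RL=S RR=S
cmd 7: advance +9 → t=78, phase=(1,3,0,9) → FL=S FR=S RL=S RR=S
cmd 8: advance +13 → t=91, phase=(14,0,13,6) → FL=W FR=S RL=W RR=S


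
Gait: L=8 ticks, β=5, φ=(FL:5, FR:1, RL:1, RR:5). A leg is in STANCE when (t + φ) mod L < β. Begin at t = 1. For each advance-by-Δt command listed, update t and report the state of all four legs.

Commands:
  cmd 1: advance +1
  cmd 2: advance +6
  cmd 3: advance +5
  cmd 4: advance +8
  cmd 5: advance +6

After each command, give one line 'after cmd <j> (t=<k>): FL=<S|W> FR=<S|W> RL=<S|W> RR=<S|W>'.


after cmd 1 (t=2): FL=W FR=S RL=S RR=W
after cmd 2 (t=8): FL=W FR=S RL=S RR=W
after cmd 3 (t=13): FL=S FR=W RL=W RR=S
after cmd 4 (t=21): FL=S FR=W RL=W RR=S
after cmd 5 (t=27): FL=S FR=S RL=S RR=S

start t=1: FL=W FR=S RL=S RR=W
cmd 1: advance +1 → t=2, phase=(7,3,3,7) → FL=W FR=S RL=S RR=W
cmd 2: advance +6 → t=8, phase=(5,1,1,5) → FL=W FR=S RL=S RR=W
cmd 3: advance +5 → t=13, phase=(2,6,6,2) → FL=S FR=W RL=W RR=S
cmd 4: advance +8 → t=21, phase=(2,6,6,2) → FL=S FR=W RL=W RR=S
cmd 5: advance +6 → t=27, phase=(0,4,4,0) → FL=S FR=S RL=S RR=S


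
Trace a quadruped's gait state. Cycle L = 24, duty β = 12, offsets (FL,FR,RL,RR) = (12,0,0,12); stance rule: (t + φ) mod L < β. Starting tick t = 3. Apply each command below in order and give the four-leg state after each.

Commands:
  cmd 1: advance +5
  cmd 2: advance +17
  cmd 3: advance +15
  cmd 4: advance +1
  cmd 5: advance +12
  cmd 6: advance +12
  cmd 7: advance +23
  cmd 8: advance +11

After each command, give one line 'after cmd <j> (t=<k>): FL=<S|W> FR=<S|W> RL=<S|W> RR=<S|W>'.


after cmd 1 (t=8): FL=W FR=S RL=S RR=W
after cmd 2 (t=25): FL=W FR=S RL=S RR=W
after cmd 3 (t=40): FL=S FR=W RL=W RR=S
after cmd 4 (t=41): FL=S FR=W RL=W RR=S
after cmd 5 (t=53): FL=W FR=S RL=S RR=W
after cmd 6 (t=65): FL=S FR=W RL=W RR=S
after cmd 7 (t=88): FL=S FR=W RL=W RR=S
after cmd 8 (t=99): FL=W FR=S RL=S RR=W

start t=3: FL=W FR=S RL=S RR=W
cmd 1: advance +5 → t=8, phase=(20,8,8,20) → FL=W FR=S RL=S RR=W
cmd 2: advance +17 → t=25, phase=(13,1,1,13) → FL=W FR=S RL=S RR=W
cmd 3: advance +15 → t=40, phase=(4,16,16,4) → FL=S FR=W RL=W RR=S
cmd 4: advance +1 → t=41, phase=(5,17,17,5) → FL=S FR=W RL=W RR=S
cmd 5: advance +12 → t=53, phase=(17,5,5,17) → FL=W FR=S RL=S RR=W
cmd 6: advance +12 → t=65, phase=(5,17,17,5) → FL=S FR=W RL=W RR=S
cmd 7: advance +23 → t=88, phase=(4,16,16,4) → FL=S FR=W RL=W RR=S
cmd 8: advance +11 → t=99, phase=(15,3,3,15) → FL=W FR=S RL=S RR=W


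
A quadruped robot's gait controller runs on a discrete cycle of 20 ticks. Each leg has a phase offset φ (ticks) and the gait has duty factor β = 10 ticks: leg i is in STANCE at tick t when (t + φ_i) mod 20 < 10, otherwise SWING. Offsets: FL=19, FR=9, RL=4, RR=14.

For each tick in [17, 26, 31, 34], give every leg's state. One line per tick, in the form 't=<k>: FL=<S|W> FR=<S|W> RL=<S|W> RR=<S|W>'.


t=17: phase=(16,6,1,11) vs β=10 → FL=W FR=S RL=S RR=W
t=26: phase=(5,15,10,0) vs β=10 → FL=S FR=W RL=W RR=S
t=31: phase=(10,0,15,5) vs β=10 → FL=W FR=S RL=W RR=S
t=34: phase=(13,3,18,8) vs β=10 → FL=W FR=S RL=W RR=S

t=17: FL=W FR=S RL=S RR=W
t=26: FL=S FR=W RL=W RR=S
t=31: FL=W FR=S RL=W RR=S
t=34: FL=W FR=S RL=W RR=S


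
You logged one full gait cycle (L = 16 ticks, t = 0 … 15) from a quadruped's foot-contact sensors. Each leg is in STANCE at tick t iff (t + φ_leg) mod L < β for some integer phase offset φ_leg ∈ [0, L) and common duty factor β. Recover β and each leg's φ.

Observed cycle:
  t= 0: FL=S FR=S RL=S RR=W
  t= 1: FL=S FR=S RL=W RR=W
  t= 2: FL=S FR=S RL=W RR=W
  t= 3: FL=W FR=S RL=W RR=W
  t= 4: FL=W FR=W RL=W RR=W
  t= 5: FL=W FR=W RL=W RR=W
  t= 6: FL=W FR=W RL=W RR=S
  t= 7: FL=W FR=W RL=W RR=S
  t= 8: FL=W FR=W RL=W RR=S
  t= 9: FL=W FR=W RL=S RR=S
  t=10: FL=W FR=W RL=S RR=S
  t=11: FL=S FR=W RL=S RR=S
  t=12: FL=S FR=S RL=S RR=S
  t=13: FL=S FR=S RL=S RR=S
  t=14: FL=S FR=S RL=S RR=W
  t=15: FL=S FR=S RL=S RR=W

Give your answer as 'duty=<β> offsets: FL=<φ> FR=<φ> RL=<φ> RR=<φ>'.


duty=8 offsets: FL=5 FR=4 RL=7 RR=10

duty β = stance ticks per leg = 8
FL: stance ticks = 8; W→S at t=11 → φ=5
FR: stance ticks = 8; W→S at t=12 → φ=4
RL: stance ticks = 8; W→S at t=9 → φ=7
RR: stance ticks = 8; W→S at t=6 → φ=10


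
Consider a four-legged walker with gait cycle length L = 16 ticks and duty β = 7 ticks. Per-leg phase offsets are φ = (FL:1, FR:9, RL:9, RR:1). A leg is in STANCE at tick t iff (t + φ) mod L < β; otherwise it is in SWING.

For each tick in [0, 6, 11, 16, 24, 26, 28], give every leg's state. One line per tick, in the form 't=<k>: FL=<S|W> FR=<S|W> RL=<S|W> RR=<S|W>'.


t=0: FL=S FR=W RL=W RR=S
t=6: FL=W FR=W RL=W RR=W
t=11: FL=W FR=S RL=S RR=W
t=16: FL=S FR=W RL=W RR=S
t=24: FL=W FR=S RL=S RR=W
t=26: FL=W FR=S RL=S RR=W
t=28: FL=W FR=S RL=S RR=W

t=0: phase=(1,9,9,1) vs β=7 → FL=S FR=W RL=W RR=S
t=6: phase=(7,15,15,7) vs β=7 → FL=W FR=W RL=W RR=W
t=11: phase=(12,4,4,12) vs β=7 → FL=W FR=S RL=S RR=W
t=16: phase=(1,9,9,1) vs β=7 → FL=S FR=W RL=W RR=S
t=24: phase=(9,1,1,9) vs β=7 → FL=W FR=S RL=S RR=W
t=26: phase=(11,3,3,11) vs β=7 → FL=W FR=S RL=S RR=W
t=28: phase=(13,5,5,13) vs β=7 → FL=W FR=S RL=S RR=W


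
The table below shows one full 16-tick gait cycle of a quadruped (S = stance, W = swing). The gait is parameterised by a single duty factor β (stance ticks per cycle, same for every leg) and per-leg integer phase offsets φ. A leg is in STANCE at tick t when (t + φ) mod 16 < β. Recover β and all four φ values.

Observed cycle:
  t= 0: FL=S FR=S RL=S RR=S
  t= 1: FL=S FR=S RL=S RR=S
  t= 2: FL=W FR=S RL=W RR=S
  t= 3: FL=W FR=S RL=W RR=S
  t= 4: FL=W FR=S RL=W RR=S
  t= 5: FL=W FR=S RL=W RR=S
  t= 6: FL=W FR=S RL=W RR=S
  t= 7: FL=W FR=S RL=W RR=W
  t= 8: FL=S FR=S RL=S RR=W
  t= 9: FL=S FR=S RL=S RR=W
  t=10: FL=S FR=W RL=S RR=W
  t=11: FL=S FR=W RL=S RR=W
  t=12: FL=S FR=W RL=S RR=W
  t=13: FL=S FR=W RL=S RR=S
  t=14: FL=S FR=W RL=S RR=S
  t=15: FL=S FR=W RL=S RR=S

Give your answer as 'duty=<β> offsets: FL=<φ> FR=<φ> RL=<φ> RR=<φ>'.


duty β = stance ticks per leg = 10
FL: stance ticks = 10; W→S at t=8 → φ=8
FR: stance ticks = 10; W→S at t=0 → φ=0
RL: stance ticks = 10; W→S at t=8 → φ=8
RR: stance ticks = 10; W→S at t=13 → φ=3

duty=10 offsets: FL=8 FR=0 RL=8 RR=3


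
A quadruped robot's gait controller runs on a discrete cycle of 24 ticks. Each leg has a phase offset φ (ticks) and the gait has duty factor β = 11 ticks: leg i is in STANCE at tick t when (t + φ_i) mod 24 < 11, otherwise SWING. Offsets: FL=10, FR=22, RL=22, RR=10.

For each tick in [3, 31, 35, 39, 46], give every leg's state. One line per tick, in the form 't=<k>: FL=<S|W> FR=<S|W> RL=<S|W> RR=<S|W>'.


t=3: phase=(13,1,1,13) vs β=11 → FL=W FR=S RL=S RR=W
t=31: phase=(17,5,5,17) vs β=11 → FL=W FR=S RL=S RR=W
t=35: phase=(21,9,9,21) vs β=11 → FL=W FR=S RL=S RR=W
t=39: phase=(1,13,13,1) vs β=11 → FL=S FR=W RL=W RR=S
t=46: phase=(8,20,20,8) vs β=11 → FL=S FR=W RL=W RR=S

t=3: FL=W FR=S RL=S RR=W
t=31: FL=W FR=S RL=S RR=W
t=35: FL=W FR=S RL=S RR=W
t=39: FL=S FR=W RL=W RR=S
t=46: FL=S FR=W RL=W RR=S


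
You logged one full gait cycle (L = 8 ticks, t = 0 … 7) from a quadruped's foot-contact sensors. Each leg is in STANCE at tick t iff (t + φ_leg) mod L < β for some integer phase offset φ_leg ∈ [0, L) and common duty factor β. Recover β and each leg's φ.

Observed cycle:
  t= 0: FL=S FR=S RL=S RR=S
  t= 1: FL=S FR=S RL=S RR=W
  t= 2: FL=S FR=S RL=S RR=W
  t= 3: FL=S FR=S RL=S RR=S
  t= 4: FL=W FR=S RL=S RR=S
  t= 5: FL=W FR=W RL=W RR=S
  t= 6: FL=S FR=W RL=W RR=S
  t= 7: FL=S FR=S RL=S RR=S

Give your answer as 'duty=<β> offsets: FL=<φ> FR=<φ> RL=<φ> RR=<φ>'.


duty=6 offsets: FL=2 FR=1 RL=1 RR=5

duty β = stance ticks per leg = 6
FL: stance ticks = 6; W→S at t=6 → φ=2
FR: stance ticks = 6; W→S at t=7 → φ=1
RL: stance ticks = 6; W→S at t=7 → φ=1
RR: stance ticks = 6; W→S at t=3 → φ=5


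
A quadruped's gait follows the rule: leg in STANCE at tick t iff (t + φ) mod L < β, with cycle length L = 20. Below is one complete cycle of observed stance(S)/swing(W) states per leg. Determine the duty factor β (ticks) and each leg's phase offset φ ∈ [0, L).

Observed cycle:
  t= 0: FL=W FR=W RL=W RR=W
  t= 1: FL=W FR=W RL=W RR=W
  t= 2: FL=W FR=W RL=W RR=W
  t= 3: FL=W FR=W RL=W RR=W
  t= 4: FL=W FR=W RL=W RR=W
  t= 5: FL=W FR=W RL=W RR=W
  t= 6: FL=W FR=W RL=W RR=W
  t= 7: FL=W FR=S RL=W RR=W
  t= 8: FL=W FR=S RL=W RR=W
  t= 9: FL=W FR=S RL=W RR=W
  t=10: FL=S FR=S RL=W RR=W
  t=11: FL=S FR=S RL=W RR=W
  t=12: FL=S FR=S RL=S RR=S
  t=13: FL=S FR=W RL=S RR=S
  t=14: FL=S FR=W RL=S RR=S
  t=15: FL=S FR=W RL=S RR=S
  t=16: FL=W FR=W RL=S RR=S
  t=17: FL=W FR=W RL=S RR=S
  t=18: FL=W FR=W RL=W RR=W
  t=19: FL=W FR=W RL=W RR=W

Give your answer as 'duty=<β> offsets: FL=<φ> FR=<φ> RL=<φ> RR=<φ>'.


duty β = stance ticks per leg = 6
FL: stance ticks = 6; W→S at t=10 → φ=10
FR: stance ticks = 6; W→S at t=7 → φ=13
RL: stance ticks = 6; W→S at t=12 → φ=8
RR: stance ticks = 6; W→S at t=12 → φ=8

duty=6 offsets: FL=10 FR=13 RL=8 RR=8


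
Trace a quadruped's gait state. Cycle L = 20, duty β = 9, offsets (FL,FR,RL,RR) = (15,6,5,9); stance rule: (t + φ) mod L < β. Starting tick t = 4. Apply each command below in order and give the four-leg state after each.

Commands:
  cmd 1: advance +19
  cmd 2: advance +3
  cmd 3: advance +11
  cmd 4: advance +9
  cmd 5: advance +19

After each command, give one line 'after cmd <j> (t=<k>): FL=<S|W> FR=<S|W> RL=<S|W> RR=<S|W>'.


after cmd 1 (t=23): FL=W FR=W RL=S RR=W
after cmd 2 (t=26): FL=S FR=W RL=W RR=W
after cmd 3 (t=37): FL=W FR=S RL=S RR=S
after cmd 4 (t=46): FL=S FR=W RL=W RR=W
after cmd 5 (t=65): FL=S FR=W RL=W RR=W

start t=4: FL=W FR=W RL=W RR=W
cmd 1: advance +19 → t=23, phase=(18,9,8,12) → FL=W FR=W RL=S RR=W
cmd 2: advance +3 → t=26, phase=(1,12,11,15) → FL=S FR=W RL=W RR=W
cmd 3: advance +11 → t=37, phase=(12,3,2,6) → FL=W FR=S RL=S RR=S
cmd 4: advance +9 → t=46, phase=(1,12,11,15) → FL=S FR=W RL=W RR=W
cmd 5: advance +19 → t=65, phase=(0,11,10,14) → FL=S FR=W RL=W RR=W


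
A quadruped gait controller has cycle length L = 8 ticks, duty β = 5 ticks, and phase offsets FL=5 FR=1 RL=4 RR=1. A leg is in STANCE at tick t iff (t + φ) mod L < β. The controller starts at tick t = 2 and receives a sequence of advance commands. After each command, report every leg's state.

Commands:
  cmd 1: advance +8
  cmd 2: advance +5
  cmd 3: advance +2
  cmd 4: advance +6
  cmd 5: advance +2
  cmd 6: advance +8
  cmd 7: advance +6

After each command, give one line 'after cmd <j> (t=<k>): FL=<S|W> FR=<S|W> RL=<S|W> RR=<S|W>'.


after cmd 1 (t=10): FL=W FR=S RL=W RR=S
after cmd 2 (t=15): FL=S FR=S RL=S RR=S
after cmd 3 (t=17): FL=W FR=S RL=W RR=S
after cmd 4 (t=23): FL=S FR=S RL=S RR=S
after cmd 5 (t=25): FL=W FR=S RL=W RR=S
after cmd 6 (t=33): FL=W FR=S RL=W RR=S
after cmd 7 (t=39): FL=S FR=S RL=S RR=S

start t=2: FL=W FR=S RL=W RR=S
cmd 1: advance +8 → t=10, phase=(7,3,6,3) → FL=W FR=S RL=W RR=S
cmd 2: advance +5 → t=15, phase=(4,0,3,0) → FL=S FR=S RL=S RR=S
cmd 3: advance +2 → t=17, phase=(6,2,5,2) → FL=W FR=S RL=W RR=S
cmd 4: advance +6 → t=23, phase=(4,0,3,0) → FL=S FR=S RL=S RR=S
cmd 5: advance +2 → t=25, phase=(6,2,5,2) → FL=W FR=S RL=W RR=S
cmd 6: advance +8 → t=33, phase=(6,2,5,2) → FL=W FR=S RL=W RR=S
cmd 7: advance +6 → t=39, phase=(4,0,3,0) → FL=S FR=S RL=S RR=S


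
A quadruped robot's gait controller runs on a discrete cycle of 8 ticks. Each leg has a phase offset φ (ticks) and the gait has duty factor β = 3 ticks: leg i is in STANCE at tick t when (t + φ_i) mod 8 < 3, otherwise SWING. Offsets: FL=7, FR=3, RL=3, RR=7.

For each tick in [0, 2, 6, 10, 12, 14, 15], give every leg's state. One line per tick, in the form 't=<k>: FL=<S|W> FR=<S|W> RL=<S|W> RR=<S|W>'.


t=0: FL=W FR=W RL=W RR=W
t=2: FL=S FR=W RL=W RR=S
t=6: FL=W FR=S RL=S RR=W
t=10: FL=S FR=W RL=W RR=S
t=12: FL=W FR=W RL=W RR=W
t=14: FL=W FR=S RL=S RR=W
t=15: FL=W FR=S RL=S RR=W

t=0: phase=(7,3,3,7) vs β=3 → FL=W FR=W RL=W RR=W
t=2: phase=(1,5,5,1) vs β=3 → FL=S FR=W RL=W RR=S
t=6: phase=(5,1,1,5) vs β=3 → FL=W FR=S RL=S RR=W
t=10: phase=(1,5,5,1) vs β=3 → FL=S FR=W RL=W RR=S
t=12: phase=(3,7,7,3) vs β=3 → FL=W FR=W RL=W RR=W
t=14: phase=(5,1,1,5) vs β=3 → FL=W FR=S RL=S RR=W
t=15: phase=(6,2,2,6) vs β=3 → FL=W FR=S RL=S RR=W


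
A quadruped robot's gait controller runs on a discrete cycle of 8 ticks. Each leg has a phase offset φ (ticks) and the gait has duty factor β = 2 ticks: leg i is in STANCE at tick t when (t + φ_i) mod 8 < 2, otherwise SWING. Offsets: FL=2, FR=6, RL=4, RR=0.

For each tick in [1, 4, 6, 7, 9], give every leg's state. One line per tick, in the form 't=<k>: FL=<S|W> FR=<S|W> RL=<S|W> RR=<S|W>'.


t=1: FL=W FR=W RL=W RR=S
t=4: FL=W FR=W RL=S RR=W
t=6: FL=S FR=W RL=W RR=W
t=7: FL=S FR=W RL=W RR=W
t=9: FL=W FR=W RL=W RR=S

t=1: phase=(3,7,5,1) vs β=2 → FL=W FR=W RL=W RR=S
t=4: phase=(6,2,0,4) vs β=2 → FL=W FR=W RL=S RR=W
t=6: phase=(0,4,2,6) vs β=2 → FL=S FR=W RL=W RR=W
t=7: phase=(1,5,3,7) vs β=2 → FL=S FR=W RL=W RR=W
t=9: phase=(3,7,5,1) vs β=2 → FL=W FR=W RL=W RR=S


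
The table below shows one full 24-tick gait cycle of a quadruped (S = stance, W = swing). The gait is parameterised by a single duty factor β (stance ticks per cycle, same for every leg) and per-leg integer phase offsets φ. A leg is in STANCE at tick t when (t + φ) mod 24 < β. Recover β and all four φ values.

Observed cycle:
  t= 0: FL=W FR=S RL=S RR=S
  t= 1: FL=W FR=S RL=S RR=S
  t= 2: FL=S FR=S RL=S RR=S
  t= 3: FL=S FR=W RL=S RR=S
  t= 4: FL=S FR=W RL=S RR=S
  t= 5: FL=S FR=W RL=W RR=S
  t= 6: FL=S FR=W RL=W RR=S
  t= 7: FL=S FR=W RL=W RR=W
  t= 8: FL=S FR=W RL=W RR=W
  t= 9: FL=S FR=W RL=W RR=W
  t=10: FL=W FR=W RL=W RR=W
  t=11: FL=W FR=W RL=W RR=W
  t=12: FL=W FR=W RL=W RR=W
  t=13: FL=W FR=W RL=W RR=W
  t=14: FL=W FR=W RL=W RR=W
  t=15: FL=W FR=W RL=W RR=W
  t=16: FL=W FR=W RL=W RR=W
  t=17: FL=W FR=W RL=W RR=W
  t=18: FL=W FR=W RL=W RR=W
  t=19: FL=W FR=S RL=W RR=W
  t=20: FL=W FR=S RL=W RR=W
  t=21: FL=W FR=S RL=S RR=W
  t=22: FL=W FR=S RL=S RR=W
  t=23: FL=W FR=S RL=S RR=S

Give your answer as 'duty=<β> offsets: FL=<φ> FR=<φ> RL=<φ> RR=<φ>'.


duty=8 offsets: FL=22 FR=5 RL=3 RR=1

duty β = stance ticks per leg = 8
FL: stance ticks = 8; W→S at t=2 → φ=22
FR: stance ticks = 8; W→S at t=19 → φ=5
RL: stance ticks = 8; W→S at t=21 → φ=3
RR: stance ticks = 8; W→S at t=23 → φ=1
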